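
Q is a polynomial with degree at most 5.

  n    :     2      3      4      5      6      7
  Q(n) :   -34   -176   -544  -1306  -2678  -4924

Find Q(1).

2

Write Q(n) = an^5 + bn^4 + cn³ + dn² + en + p; the 6 given values yield a linear system in the 6 coefficients.
Solving, the leading coefficient vanishes, and Q(n) = -2n^4 - 3n² + 3n + 4.
Then Q(1) = 2.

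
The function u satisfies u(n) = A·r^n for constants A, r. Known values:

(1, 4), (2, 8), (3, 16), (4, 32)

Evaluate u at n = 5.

64

Consecutive ratio: 8/4 = 2, and 16/8 = 2, so r = 2.
Then A·2^1 = 4 gives A = 2, and u(n) = 2·2^n.
u(5) = 2·2^5 = 64.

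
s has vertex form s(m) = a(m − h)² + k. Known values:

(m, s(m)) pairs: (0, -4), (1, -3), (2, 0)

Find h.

0

First differences 1, 3; second difference 2 = 2a, so a = 1.
Expanding, the m-coefficient is −2ah = -2h; matching it to the data gives h = 0, and then k = -4.
So s(m) = 1(m + 0)² − 4.
Hence h = 0.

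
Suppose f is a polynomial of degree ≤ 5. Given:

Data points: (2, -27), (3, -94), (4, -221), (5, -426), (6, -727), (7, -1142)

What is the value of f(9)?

First differences: -67, -127, -205, -301, -415. Second differences: -60, -78, -96, -114. Third differences: -18, -18, -18.
Level-3 differences are constant, so f has degree 3.
Fitting a degree-3 polynomial gives f(t) = -3t³ - 3t² + 5t - 1.
Then f(9) = -2386.

-2386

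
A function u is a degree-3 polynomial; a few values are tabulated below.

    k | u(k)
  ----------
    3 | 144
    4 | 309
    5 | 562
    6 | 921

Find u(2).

Write u(k) = ak³ + bk² + ck + d; the 4 given values yield a linear system in the 4 coefficients.
Solving, u(k) = 3k³ + 8k² - 2k - 3.
Then u(2) = 49.

49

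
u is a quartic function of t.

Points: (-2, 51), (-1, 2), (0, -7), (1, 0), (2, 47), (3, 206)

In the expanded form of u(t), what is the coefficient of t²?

6

First differences: -49, -9, 7, 47, 159. Second differences: 40, 16, 40, 112. Third differences: -24, 24, 72. Fourth differences: 48, 48.
Level-4 differences are constant, so u has degree 4.
Fitting a degree-4 polynomial gives u(t) = 2t^4 + 6t² - t - 7.
The coefficient of t² is 6.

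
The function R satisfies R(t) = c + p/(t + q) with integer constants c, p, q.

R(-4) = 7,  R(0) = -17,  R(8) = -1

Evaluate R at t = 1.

(R(t) − c)(t + q) = p for each data point; the three points give a linear system in c and q, then p follows.
Solving: c = 1, q = 1, p = -18, so R(t) = 1 − 18/(t + 1).
Then R(1) = 1 − 18/2 = -8.

-8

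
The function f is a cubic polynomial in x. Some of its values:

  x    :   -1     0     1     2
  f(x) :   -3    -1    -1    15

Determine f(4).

167

Write f(x) = ax³ + bx² + cx + d; the 4 given values yield a linear system in the 4 coefficients.
Solving, f(x) = 3x³ - x² - 2x - 1.
Then f(4) = 167.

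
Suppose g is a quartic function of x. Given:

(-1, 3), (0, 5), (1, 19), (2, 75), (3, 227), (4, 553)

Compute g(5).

1155

Write g(x) = ax^4 + bx³ + cx² + dx + e; the 6 given values yield a linear system in the 5 coefficients.
Solving, g(x) = x^4 + 3x³ + 5x² + 5x + 5.
Then g(5) = 1155.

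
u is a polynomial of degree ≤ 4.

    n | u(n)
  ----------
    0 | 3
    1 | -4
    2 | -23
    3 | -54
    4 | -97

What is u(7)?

First differences: -7, -19, -31, -43. Second differences: -12, -12, -12.
Level-2 differences are constant, so u has degree 2.
Fitting a degree-2 polynomial gives u(n) = -6n² - n + 3.
Then u(7) = -298.

-298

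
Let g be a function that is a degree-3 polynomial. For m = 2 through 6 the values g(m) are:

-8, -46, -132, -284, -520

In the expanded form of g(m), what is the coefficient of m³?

First differences: -38, -86, -152, -236. Second differences: -48, -66, -84. Third differences: -18, -18.
Level-3 differences are constant, so g has degree 3.
Fitting a degree-3 polynomial gives g(m) = -3m³ + 3m² + 4m - 4.
The coefficient of m³ is -3.

-3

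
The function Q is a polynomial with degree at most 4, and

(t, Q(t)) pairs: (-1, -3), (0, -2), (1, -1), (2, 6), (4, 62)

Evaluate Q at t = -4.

-66

Write Q(t) = at^4 + bt³ + ct² + dt + e; the 5 given values yield a linear system in the 5 coefficients.
Solving, the leading coefficient vanishes, and Q(t) = t³ - 2.
Then Q(-4) = -66.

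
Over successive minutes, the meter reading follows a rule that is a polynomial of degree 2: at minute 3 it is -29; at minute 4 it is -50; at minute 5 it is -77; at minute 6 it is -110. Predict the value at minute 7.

-149

Write the value at n as g(n).
Write g(n) = an² + bn + c; the 4 given values yield a linear system in the 3 coefficients.
Solving, g(n) = -3n² - 2.
Then g(7) = -149.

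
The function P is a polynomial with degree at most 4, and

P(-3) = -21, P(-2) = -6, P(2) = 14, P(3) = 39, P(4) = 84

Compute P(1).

3

Write P(k) = ak^4 + bk³ + ck² + dk + e; the 5 given values yield a linear system in the 5 coefficients.
Solving, the leading coefficient vanishes, and P(k) = k³ + k² + k.
Then P(1) = 3.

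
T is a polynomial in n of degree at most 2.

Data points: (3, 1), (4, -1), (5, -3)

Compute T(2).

3

Write T(n) = an² + bn + c; the 3 given values yield a linear system in the 3 coefficients.
Solving, the leading coefficient vanishes, and T(n) = -2n + 7.
Then T(2) = 3.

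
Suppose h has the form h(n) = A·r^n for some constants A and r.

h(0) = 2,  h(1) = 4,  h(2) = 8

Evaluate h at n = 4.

32

Consecutive ratio: 4/2 = 2, and 8/4 = 2, so r = 2.
Then A·2^0 = 2 gives A = 2, and h(n) = 2·2^n.
h(4) = 2·2^4 = 32.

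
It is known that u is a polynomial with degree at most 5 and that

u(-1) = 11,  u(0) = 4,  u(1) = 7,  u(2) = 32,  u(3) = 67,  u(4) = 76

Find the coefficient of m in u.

-6

Write u(m) = am^5 + bm^4 + cm³ + dm² + em + p; the 6 given values yield a linear system in the 6 coefficients.
Solving, the leading coefficient vanishes, and u(m) = -m^4 + 4m³ + 6m² - 6m + 4.
The coefficient of m is -6.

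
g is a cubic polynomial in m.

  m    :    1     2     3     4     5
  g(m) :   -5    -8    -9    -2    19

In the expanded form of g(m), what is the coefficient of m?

Write g(m) = am³ + bm² + cm + d; the 5 given values yield a linear system in the 4 coefficients.
Solving, g(m) = m³ - 5m² + 5m - 6.
The coefficient of m is 5.

5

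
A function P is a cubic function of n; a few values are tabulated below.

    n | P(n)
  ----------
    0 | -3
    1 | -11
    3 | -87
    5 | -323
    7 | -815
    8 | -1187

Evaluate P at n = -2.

13

Write P(n) = an³ + bn² + cn + d; the 6 given values yield a linear system in the 4 coefficients.
Solving, P(n) = -2n³ - 2n² - 4n - 3.
Then P(-2) = 13.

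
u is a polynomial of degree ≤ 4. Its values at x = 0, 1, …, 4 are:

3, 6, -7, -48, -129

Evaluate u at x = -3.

First differences: 3, -13, -41, -81. Second differences: -16, -28, -40. Third differences: -12, -12.
Level-3 differences are constant, so u has degree 3.
Fitting a degree-3 polynomial gives u(x) = -2x³ - 2x² + 7x + 3.
Then u(-3) = 18.

18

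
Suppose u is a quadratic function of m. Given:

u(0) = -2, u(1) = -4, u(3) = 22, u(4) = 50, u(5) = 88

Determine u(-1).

Write u(m) = am² + bm + c; the 5 given values yield a linear system in the 3 coefficients.
Solving, u(m) = 5m² - 7m - 2.
Then u(-1) = 10.

10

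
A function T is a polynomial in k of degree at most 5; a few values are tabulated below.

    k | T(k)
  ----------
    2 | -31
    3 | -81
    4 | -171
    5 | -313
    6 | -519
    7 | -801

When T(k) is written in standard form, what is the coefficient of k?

First differences: -50, -90, -142, -206, -282. Second differences: -40, -52, -64, -76. Third differences: -12, -12, -12.
Level-3 differences are constant, so T has degree 3.
Fitting a degree-3 polynomial gives T(k) = -2k³ - 2k² - 2k - 3.
The coefficient of k is -2.

-2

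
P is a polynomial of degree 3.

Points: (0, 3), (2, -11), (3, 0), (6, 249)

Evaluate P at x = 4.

Write P(x) = ax³ + bx² + cx + d; the 4 given values yield a linear system in the 4 coefficients.
Solving, P(x) = 2x³ - 4x² - 7x + 3.
Then P(4) = 39.

39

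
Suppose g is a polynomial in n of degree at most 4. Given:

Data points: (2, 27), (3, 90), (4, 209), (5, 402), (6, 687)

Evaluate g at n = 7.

Write g(n) = an^4 + bn³ + cn² + dn + e; the 5 given values yield a linear system in the 5 coefficients.
Solving, the leading coefficient vanishes, and g(n) = 3n³ + n² + n - 3.
Then g(7) = 1082.

1082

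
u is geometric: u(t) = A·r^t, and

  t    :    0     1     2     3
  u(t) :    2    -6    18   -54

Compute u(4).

Consecutive ratio: -6/2 = -3, and 18/(-6) = -3, so r = -3.
Then A·(-3)^0 = 2 gives A = 2, and u(t) = 2·(-3)^t.
u(4) = 2·(-3)^4 = 162.

162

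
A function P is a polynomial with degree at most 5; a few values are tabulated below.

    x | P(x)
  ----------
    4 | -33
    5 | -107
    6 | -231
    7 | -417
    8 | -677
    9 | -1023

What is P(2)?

13

First differences: -74, -124, -186, -260, -346. Second differences: -50, -62, -74, -86. Third differences: -12, -12, -12.
Level-3 differences are constant, so P has degree 3.
Fitting a degree-3 polynomial gives P(x) = -2x³ + 5x² + 3x + 3.
Then P(2) = 13.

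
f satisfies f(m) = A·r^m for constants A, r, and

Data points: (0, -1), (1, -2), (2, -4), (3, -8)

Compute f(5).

Consecutive ratio: -2/(-1) = 2, and -4/(-2) = 2, so r = 2.
Then A·2^0 = -1 gives A = -1, and f(m) = -1·2^m.
f(5) = -1·2^5 = -32.

-32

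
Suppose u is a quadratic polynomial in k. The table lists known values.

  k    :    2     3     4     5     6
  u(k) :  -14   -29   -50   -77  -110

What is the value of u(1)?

-5

First differences: -15, -21, -27, -33. Second differences: -6, -6, -6.
Level-2 differences are constant, so u has degree 2.
Fitting a degree-2 polynomial gives u(k) = -3k² - 2.
Then u(1) = -5.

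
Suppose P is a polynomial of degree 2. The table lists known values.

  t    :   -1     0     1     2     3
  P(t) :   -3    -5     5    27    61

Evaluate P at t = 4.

107

Write P(t) = at² + bt + c; the 5 given values yield a linear system in the 3 coefficients.
Solving, P(t) = 6t² + 4t - 5.
Then P(4) = 107.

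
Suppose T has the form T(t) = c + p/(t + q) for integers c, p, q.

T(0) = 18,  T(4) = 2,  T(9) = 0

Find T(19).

(T(t) − c)(t + q) = p for each data point; the three points give a linear system in c and q, then p follows.
Solving: c = -2, q = 1, p = 20, so T(t) = -2 + 20/(t + 1).
Then T(19) = -2 + 20/20 = -1.

-1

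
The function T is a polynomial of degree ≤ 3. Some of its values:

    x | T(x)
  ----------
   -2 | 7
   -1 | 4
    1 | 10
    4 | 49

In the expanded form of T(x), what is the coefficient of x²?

2

Write T(x) = ax³ + bx² + cx + d; the 4 given values yield a linear system in the 4 coefficients.
Solving, the leading coefficient vanishes, and T(x) = 2x² + 3x + 5.
The coefficient of x² is 2.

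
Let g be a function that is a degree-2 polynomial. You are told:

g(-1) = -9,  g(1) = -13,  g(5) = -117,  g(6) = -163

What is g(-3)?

Write g(x) = ax² + bx + c; the 4 given values yield a linear system in the 3 coefficients.
Solving, g(x) = -4x² - 2x - 7.
Then g(-3) = -37.

-37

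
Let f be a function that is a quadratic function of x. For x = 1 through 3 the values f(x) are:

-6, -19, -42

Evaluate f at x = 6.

-171

Write f(x) = ax² + bx + c; the 3 given values yield a linear system in the 3 coefficients.
Solving, f(x) = -5x² + 2x - 3.
Then f(6) = -171.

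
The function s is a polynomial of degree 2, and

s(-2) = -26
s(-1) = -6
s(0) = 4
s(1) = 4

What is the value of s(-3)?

-56

First differences: 20, 10, 0. Second differences: -10, -10.
Level-2 differences are constant, so s has degree 2.
Fitting a degree-2 polynomial gives s(t) = -5t² + 5t + 4.
Then s(-3) = -56.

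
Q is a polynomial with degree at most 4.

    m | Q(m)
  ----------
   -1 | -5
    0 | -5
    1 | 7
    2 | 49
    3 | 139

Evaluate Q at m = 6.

Write Q(m) = am^4 + bm³ + cm² + dm + e; the 5 given values yield a linear system in the 5 coefficients.
Solving, the leading coefficient vanishes, and Q(m) = 3m³ + 6m² + 3m - 5.
Then Q(6) = 877.

877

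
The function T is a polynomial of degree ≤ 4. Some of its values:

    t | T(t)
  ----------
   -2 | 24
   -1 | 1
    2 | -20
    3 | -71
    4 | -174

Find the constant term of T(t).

-2

Write T(t) = at^4 + bt³ + ct² + dt + e; the 5 given values yield a linear system in the 5 coefficients.
Solving, the leading coefficient vanishes, and T(t) = -3t³ + t² + t - 2.
The constant term is T(0) = -2.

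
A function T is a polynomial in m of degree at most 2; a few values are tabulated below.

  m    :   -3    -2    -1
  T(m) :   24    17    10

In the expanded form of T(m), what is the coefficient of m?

-7

Write T(m) = am² + bm + c; the 3 given values yield a linear system in the 3 coefficients.
Solving, the leading coefficient vanishes, and T(m) = -7m + 3.
The coefficient of m is -7.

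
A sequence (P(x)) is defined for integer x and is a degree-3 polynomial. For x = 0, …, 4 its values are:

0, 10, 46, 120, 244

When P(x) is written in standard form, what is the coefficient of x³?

First differences: 10, 36, 74, 124. Second differences: 26, 38, 50. Third differences: 12, 12.
Level-3 differences are constant, so P has degree 3.
Fitting a degree-3 polynomial gives P(x) = 2x³ + 7x² + x.
The coefficient of x³ is 2.

2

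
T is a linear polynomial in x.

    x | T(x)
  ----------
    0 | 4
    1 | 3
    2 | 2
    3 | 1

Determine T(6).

-2

First differences: -1, -1, -1.
Level-1 differences are constant, so T has degree 1.
Fitting a degree-1 polynomial gives T(x) = -x + 4.
Then T(6) = -2.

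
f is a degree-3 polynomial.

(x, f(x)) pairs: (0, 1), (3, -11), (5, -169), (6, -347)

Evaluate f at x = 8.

-991

Write f(x) = ax³ + bx² + cx + d; the 4 given values yield a linear system in the 4 coefficients.
Solving, f(x) = -3x³ + 9x² - 4x + 1.
Then f(8) = -991.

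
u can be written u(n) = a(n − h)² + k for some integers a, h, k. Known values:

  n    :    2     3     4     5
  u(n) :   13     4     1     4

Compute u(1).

First differences -9, -3, 3; second difference 6 = 2a, so a = 3.
Expanding, the n-coefficient is −2ah = -6h; matching it to the data gives h = 4, and then k = 1.
So u(n) = 3(n − 4)² + 1.
u(1) = 3·(-3)² + 1 = 28.

28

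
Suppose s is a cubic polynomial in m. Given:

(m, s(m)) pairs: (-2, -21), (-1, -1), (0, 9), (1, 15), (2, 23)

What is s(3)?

First differences: 20, 10, 6, 8. Second differences: -10, -4, 2. Third differences: 6, 6.
Level-3 differences are constant, so s has degree 3.
Extending the table by one column gives the next first difference 16, so s(3) = 23 + 16 = 39.

39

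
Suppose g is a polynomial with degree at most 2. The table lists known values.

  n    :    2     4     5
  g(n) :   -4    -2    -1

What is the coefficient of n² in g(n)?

0

Write g(n) = an² + bn + c; the 3 given values yield a linear system in the 3 coefficients.
Solving, the leading coefficient vanishes, and g(n) = n - 6.
The coefficient of n² is 0.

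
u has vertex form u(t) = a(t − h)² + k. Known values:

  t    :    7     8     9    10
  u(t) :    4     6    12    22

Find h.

7

First differences 2, 6, 10; second difference 4 = 2a, so a = 2.
Expanding, the t-coefficient is −2ah = -4h; matching it to the data gives h = 7, and then k = 4.
So u(t) = 2(t − 7)² + 4.
Hence h = 7.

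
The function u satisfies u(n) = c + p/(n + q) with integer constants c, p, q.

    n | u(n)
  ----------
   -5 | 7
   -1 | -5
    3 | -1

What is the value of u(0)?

-3

(u(n) − c)(n + q) = p for each data point; the three points give a linear system in c and q, then p follows.
Solving: c = 1, q = 3, p = -12, so u(n) = 1 − 12/(n + 3).
Then u(0) = 1 − 12/3 = -3.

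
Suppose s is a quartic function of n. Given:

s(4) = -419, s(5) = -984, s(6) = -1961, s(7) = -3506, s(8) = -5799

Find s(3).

-134

Write s(n) = an^4 + bn³ + cn² + dn + e; the 5 given values yield a linear system in the 5 coefficients.
Solving, s(n) = -n^4 - 4n³ + 5n² + 3n + 1.
Then s(3) = -134.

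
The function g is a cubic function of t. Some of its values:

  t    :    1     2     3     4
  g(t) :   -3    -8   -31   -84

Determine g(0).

-4

Write g(t) = at³ + bt² + ct + d; the 4 given values yield a linear system in the 4 coefficients.
Solving, g(t) = -2t³ + 3t² - 4.
Then g(0) = -4.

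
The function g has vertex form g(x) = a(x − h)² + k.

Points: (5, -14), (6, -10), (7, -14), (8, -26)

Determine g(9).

First differences 4, -4, -12; second difference -8 = 2a, so a = -4.
Expanding, the x-coefficient is −2ah = 8h; matching it to the data gives h = 6, and then k = -10.
So g(x) = -4(x − 6)² − 10.
g(9) = -4·3² − 10 = -46.

-46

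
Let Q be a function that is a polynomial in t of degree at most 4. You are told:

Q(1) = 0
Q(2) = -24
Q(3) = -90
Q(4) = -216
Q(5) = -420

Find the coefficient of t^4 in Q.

First differences: -24, -66, -126, -204. Second differences: -42, -60, -78. Third differences: -18, -18.
Level-3 differences are constant, so Q has degree 3.
Fitting a degree-3 polynomial gives Q(t) = -3t³ - 3t² + 6t.
The coefficient of t^4 is 0.

0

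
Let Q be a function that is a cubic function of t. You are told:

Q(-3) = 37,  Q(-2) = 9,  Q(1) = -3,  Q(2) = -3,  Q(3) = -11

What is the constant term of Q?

-5

Write Q(t) = at³ + bt² + ct + d; the 5 given values yield a linear system in the 4 coefficients.
Solving, Q(t) = -t³ + 2t² + t - 5.
The constant term is Q(0) = -5.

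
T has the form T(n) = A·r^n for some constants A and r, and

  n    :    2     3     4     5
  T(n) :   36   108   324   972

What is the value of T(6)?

Consecutive ratio: 108/36 = 3, and 324/108 = 3, so r = 3.
Then A·3^2 = 36 gives A = 4, and T(n) = 4·3^n.
T(6) = 4·3^6 = 2916.

2916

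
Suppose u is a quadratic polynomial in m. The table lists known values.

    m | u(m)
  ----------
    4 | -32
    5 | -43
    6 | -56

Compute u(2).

Write u(m) = am² + bm + c; the 3 given values yield a linear system in the 3 coefficients.
Solving, u(m) = -m² - 2m - 8.
Then u(2) = -16.

-16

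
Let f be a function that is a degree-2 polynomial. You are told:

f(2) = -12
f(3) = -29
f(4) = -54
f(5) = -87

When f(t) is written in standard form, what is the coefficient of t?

3

First differences: -17, -25, -33. Second differences: -8, -8.
Level-2 differences are constant, so f has degree 2.
Fitting a degree-2 polynomial gives f(t) = -4t² + 3t - 2.
The coefficient of t is 3.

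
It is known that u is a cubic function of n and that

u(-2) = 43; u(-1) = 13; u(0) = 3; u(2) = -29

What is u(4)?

-197

Write u(n) = an³ + bn² + cn + d; the 4 given values yield a linear system in the 4 coefficients.
Solving, u(n) = -3n³ + n² - 6n + 3.
Then u(4) = -197.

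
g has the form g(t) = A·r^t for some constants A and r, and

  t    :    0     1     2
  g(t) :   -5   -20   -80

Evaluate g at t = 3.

-320

Consecutive ratio: -20/(-5) = 4, and -80/(-20) = 4, so r = 4.
Then A·4^0 = -5 gives A = -5, and g(t) = -5·4^t.
g(3) = -5·4^3 = -320.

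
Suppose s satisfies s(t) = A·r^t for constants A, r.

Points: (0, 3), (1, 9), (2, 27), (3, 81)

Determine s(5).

Consecutive ratio: 9/3 = 3, and 27/9 = 3, so r = 3.
Then A·3^0 = 3 gives A = 3, and s(t) = 3·3^t.
s(5) = 3·3^5 = 729.

729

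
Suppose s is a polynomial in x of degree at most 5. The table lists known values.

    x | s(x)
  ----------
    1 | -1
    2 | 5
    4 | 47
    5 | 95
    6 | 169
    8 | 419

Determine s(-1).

Write s(x) = ax^5 + bx^4 + cx³ + dx² + ex + p; the 6 given values yield a linear system in the 6 coefficients.
Solving, the top 2 coefficients vanish, and s(x) = x³ - 2x² + 5x - 5.
Then s(-1) = -13.

-13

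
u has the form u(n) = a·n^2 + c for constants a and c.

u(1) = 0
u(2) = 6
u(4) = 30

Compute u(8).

From u(1) = 0 and u(2) = 6: 1a + c = 0 and 4a + c = 6.
Subtracting: 3a = 6, so a = 2; then c = 0 − 2·1 = -2.
So u(n) = 2n² − 2, and u(8) = 126.

126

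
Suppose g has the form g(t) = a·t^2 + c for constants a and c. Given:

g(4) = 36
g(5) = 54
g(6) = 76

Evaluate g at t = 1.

6

From g(4) = 36 and g(5) = 54: 16a + c = 36 and 25a + c = 54.
Subtracting: 9a = 18, so a = 2; then c = 36 − 2·16 = 4.
So g(t) = 2t² + 4, and g(1) = 6.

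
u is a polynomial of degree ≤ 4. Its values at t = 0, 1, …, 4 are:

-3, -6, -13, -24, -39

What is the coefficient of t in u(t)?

-1

Write u(t) = at^4 + bt³ + ct² + dt + e; the 5 given values yield a linear system in the 5 coefficients.
Solving, the top 2 coefficients vanish, and u(t) = -2t² - t - 3.
The coefficient of t is -1.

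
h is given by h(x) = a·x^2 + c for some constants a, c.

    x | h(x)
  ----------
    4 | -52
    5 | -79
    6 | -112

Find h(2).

From h(4) = -52 and h(5) = -79: 16a + c = -52 and 25a + c = -79.
Subtracting: 9a = -27, so a = -3; then c = -52 − (-3)·16 = -4.
So h(x) = -3x² − 4, and h(2) = -16.

-16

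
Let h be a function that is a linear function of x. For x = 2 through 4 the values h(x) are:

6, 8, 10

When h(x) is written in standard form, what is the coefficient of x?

First differences: 2, 2.
Level-1 differences are constant, so h has degree 1.
Fitting a degree-1 polynomial gives h(x) = 2x + 2.
The coefficient of x is 2.

2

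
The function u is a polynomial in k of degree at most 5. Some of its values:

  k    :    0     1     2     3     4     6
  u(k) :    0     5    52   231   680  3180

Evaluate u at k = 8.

9616

Write u(k) = ak^5 + bk^4 + ck³ + dk² + ek + p; the 6 given values yield a linear system in the 6 coefficients.
Solving, the leading coefficient vanishes, and u(k) = 2k^4 + 3k³ - 2k² + 2k.
Then u(8) = 9616.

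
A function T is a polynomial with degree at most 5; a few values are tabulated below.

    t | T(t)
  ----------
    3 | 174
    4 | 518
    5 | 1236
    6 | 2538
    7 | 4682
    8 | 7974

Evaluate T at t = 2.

First differences: 344, 718, 1302, 2144, 3292. Second differences: 374, 584, 842, 1148. Third differences: 210, 258, 306. Fourth differences: 48, 48.
Level-4 differences are constant, so T has degree 4.
Fitting a degree-4 polynomial gives T(t) = 2t^4 - t³ + 5t² - 4t + 6.
Then T(2) = 42.

42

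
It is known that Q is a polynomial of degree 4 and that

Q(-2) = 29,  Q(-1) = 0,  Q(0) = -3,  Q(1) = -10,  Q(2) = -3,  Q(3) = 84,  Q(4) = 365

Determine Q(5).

1002

Write Q(k) = ak^4 + bk³ + ck² + dk + e; the 7 given values yield a linear system in the 5 coefficients.
Solving, Q(k) = 2k^4 - k³ - 4k² - 4k - 3.
Then Q(5) = 1002.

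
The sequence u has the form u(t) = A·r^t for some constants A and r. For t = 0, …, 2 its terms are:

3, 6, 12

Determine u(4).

Consecutive ratio: 6/3 = 2, and 12/6 = 2, so r = 2.
Then A·2^0 = 3 gives A = 3, and u(t) = 3·2^t.
u(4) = 3·2^4 = 48.

48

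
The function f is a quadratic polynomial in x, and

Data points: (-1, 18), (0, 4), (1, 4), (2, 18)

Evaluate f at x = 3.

First differences: -14, 0, 14. Second differences: 14, 14.
Level-2 differences are constant, so f has degree 2.
Fitting a degree-2 polynomial gives f(x) = 7x² - 7x + 4.
Then f(3) = 46.

46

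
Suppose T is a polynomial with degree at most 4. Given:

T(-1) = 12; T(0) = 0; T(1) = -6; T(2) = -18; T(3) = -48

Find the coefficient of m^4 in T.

Write T(m) = am^4 + bm³ + cm² + dm + e; the 5 given values yield a linear system in the 5 coefficients.
Solving, the leading coefficient vanishes, and T(m) = -2m³ + 3m² - 7m.
The coefficient of m^4 is 0.

0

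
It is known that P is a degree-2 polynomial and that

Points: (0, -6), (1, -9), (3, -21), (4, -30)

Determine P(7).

-69

Write P(m) = am² + bm + c; the 4 given values yield a linear system in the 3 coefficients.
Solving, P(m) = -m² - 2m - 6.
Then P(7) = -69.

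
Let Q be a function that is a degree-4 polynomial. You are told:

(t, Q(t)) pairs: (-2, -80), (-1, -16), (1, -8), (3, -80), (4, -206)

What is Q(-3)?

-248

Write Q(t) = at^4 + bt³ + ct² + dt + e; the 5 given values yield a linear system in the 5 coefficients.
Solving, Q(t) = -t^4 + 3t³ - 9t² + t - 2.
Then Q(-3) = -248.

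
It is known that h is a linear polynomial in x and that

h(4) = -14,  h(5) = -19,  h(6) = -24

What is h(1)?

Write h(x) = ax + b; the 3 given values yield a linear system in the 2 coefficients.
Solving, h(x) = -5x + 6.
Then h(1) = 1.

1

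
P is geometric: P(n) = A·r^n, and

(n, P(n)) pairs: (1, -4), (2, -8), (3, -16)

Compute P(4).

-32

Consecutive ratio: -8/(-4) = 2, and -16/(-8) = 2, so r = 2.
Then A·2^1 = -4 gives A = -2, and P(n) = -2·2^n.
P(4) = -2·2^4 = -32.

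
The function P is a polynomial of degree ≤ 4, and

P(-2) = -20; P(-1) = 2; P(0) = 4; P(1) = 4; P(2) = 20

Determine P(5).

344

First differences: 22, 2, 0, 16. Second differences: -20, -2, 16. Third differences: 18, 18.
Level-3 differences are constant, so P has degree 3.
Fitting a degree-3 polynomial gives P(n) = 3n³ - n² - 2n + 4.
Then P(5) = 344.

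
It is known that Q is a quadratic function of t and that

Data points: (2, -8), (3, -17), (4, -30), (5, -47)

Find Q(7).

First differences: -9, -13, -17. Second differences: -4, -4.
Level-2 differences are constant, so Q has degree 2.
Fitting a degree-2 polynomial gives Q(t) = -2t² + t - 2.
Then Q(7) = -93.

-93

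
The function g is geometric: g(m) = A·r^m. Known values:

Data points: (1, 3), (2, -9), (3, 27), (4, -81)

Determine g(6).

-729

Consecutive ratio: -9/3 = -3, and 27/(-9) = -3, so r = -3.
Then A·(-3)^1 = 3 gives A = -1, and g(m) = -1·(-3)^m.
g(6) = -1·(-3)^6 = -729.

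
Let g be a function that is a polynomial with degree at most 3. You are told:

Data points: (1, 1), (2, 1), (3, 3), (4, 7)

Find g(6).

Write g(n) = an³ + bn² + cn + d; the 4 given values yield a linear system in the 4 coefficients.
Solving, the leading coefficient vanishes, and g(n) = n² - 3n + 3.
Then g(6) = 21.

21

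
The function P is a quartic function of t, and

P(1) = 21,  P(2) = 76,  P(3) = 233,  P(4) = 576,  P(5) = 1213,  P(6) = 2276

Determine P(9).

First differences: 55, 157, 343, 637, 1063. Second differences: 102, 186, 294, 426. Third differences: 84, 108, 132. Fourth differences: 24, 24.
Level-4 differences are constant, so P has degree 4.
Fitting a degree-4 polynomial gives P(t) = t^4 + 4t³ + 2t² + 6t + 8.
Then P(9) = 9701.

9701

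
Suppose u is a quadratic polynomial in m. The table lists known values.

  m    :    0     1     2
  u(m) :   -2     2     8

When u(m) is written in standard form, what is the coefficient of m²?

Write u(m) = am² + bm + c; the 3 given values yield a linear system in the 3 coefficients.
Solving, u(m) = m² + 3m - 2.
The coefficient of m² is 1.

1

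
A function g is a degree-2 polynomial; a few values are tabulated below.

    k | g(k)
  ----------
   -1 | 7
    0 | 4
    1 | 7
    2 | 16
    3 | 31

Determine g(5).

First differences: -3, 3, 9, 15. Second differences: 6, 6, 6.
Level-2 differences are constant, so g has degree 2.
Fitting a degree-2 polynomial gives g(k) = 3k² + 4.
Then g(5) = 79.

79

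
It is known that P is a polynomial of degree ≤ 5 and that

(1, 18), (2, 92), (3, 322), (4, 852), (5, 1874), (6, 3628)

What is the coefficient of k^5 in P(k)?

Write P(k) = ak^5 + bk^4 + ck³ + dk² + ek + p; the 6 given values yield a linear system in the 6 coefficients.
Solving, the leading coefficient vanishes, and P(k) = 2k^4 + 4k³ + 4k² + 4k + 4.
The coefficient of k^5 is 0.

0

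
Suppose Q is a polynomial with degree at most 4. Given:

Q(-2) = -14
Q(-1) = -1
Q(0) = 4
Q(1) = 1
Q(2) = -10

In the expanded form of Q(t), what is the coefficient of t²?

-4

First differences: 13, 5, -3, -11. Second differences: -8, -8, -8.
Level-2 differences are constant, so Q has degree 2.
Fitting a degree-2 polynomial gives Q(t) = -4t² + t + 4.
The coefficient of t² is -4.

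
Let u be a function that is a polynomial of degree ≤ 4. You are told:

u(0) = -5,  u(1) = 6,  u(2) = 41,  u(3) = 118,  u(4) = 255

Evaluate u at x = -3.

First differences: 11, 35, 77, 137. Second differences: 24, 42, 60. Third differences: 18, 18.
Level-3 differences are constant, so u has degree 3.
Fitting a degree-3 polynomial gives u(x) = 3x³ + 3x² + 5x - 5.
Then u(-3) = -74.

-74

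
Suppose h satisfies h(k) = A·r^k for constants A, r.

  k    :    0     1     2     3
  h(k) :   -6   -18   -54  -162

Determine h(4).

-486

Consecutive ratio: -18/(-6) = 3, and -54/(-18) = 3, so r = 3.
Then A·3^0 = -6 gives A = -6, and h(k) = -6·3^k.
h(4) = -6·3^4 = -486.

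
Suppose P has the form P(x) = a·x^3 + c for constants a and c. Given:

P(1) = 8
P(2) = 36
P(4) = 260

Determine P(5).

504

From P(1) = 8 and P(2) = 36: 1a + c = 8 and 8a + c = 36.
Subtracting: 7a = 28, so a = 4; then c = 8 − 4·1 = 4.
So P(x) = 4x³ + 4, and P(5) = 504.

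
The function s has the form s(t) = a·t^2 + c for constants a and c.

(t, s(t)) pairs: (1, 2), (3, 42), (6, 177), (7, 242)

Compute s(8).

From s(1) = 2 and s(3) = 42: 1a + c = 2 and 9a + c = 42.
Subtracting: 8a = 40, so a = 5; then c = 2 − 5·1 = -3.
So s(t) = 5t² − 3, and s(8) = 317.

317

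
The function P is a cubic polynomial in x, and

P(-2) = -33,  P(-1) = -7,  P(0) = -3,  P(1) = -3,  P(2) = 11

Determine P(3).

First differences: 26, 4, 0, 14. Second differences: -22, -4, 14. Third differences: 18, 18.
Level-3 differences are constant, so P has degree 3.
Fitting a degree-3 polynomial gives P(x) = 3x³ - 2x² - x - 3.
Then P(3) = 57.

57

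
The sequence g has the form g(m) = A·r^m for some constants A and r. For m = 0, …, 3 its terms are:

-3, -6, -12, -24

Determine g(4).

Consecutive ratio: -6/(-3) = 2, and -12/(-6) = 2, so r = 2.
Then A·2^0 = -3 gives A = -3, and g(m) = -3·2^m.
g(4) = -3·2^4 = -48.

-48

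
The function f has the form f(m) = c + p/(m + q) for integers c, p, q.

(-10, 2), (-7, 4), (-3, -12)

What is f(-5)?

(f(m) − c)(m + q) = p for each data point; the three points give a linear system in c and q, then p follows.
Solving: c = 0, q = 4, p = -12, so f(m) = -12/(m + 4).
Then f(-5) = 0 − 12/(-1) = 12.

12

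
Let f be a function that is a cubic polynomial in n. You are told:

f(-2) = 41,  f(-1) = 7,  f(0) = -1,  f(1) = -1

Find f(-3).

Write f(n) = an³ + bn² + cn + d; the 4 given values yield a linear system in the 4 coefficients.
Solving, f(n) = -3n³ + 4n² - n - 1.
Then f(-3) = 119.

119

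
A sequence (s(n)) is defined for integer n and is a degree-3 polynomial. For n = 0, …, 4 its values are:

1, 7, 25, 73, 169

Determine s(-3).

-125

First differences: 6, 18, 48, 96. Second differences: 12, 30, 48. Third differences: 18, 18.
Level-3 differences are constant, so s has degree 3.
Fitting a degree-3 polynomial gives s(n) = 3n³ - 3n² + 6n + 1.
Then s(-3) = -125.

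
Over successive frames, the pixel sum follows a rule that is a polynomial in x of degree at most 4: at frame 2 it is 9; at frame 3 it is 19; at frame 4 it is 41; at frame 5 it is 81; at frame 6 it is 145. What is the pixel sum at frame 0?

Write the value at x as T(x).
Write T(x) = ax^4 + bx³ + cx² + dx + e; the 5 given values yield a linear system in the 5 coefficients.
Solving, the leading coefficient vanishes, and T(x) = x³ - 3x² + 6x + 1.
Then T(0) = 1.

1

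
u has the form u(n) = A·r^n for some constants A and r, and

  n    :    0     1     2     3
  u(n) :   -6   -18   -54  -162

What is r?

Consecutive ratio: -18/(-6) = 3, and -54/(-18) = 3, so r = 3.
Then A·3^0 = -6 gives A = -6, and u(n) = -6·3^n.

3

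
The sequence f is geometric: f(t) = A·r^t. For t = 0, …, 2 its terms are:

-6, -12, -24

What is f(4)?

Consecutive ratio: -12/(-6) = 2, and -24/(-12) = 2, so r = 2.
Then A·2^0 = -6 gives A = -6, and f(t) = -6·2^t.
f(4) = -6·2^4 = -96.

-96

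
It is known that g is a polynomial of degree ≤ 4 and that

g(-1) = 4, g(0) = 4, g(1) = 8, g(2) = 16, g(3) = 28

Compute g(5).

Write g(k) = ak^4 + bk³ + ck² + dk + e; the 5 given values yield a linear system in the 5 coefficients.
Solving, the top 2 coefficients vanish, and g(k) = 2k² + 2k + 4.
Then g(5) = 64.

64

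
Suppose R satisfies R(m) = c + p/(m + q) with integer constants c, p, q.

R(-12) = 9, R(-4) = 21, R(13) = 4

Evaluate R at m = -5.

(R(m) − c)(m + q) = p for each data point; the three points give a linear system in c and q, then p follows.
Solving: c = 6, q = 2, p = -30, so R(m) = 6 − 30/(m + 2).
Then R(-5) = 6 − 30/(-3) = 16.

16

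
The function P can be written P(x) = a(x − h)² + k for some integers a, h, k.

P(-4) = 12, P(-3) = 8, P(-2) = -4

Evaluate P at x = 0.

First differences -4, -12; second difference -8 = 2a, so a = -4.
Expanding, the x-coefficient is −2ah = 8h; matching it to the data gives h = -4, and then k = 12.
So P(x) = -4(x + 4)² + 12.
P(0) = -4·4² + 12 = -52.

-52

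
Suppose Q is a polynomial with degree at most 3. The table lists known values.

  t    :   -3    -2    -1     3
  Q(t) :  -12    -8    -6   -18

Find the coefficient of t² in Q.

-1

Write Q(t) = at³ + bt² + ct + d; the 4 given values yield a linear system in the 4 coefficients.
Solving, the leading coefficient vanishes, and Q(t) = -t² - t - 6.
The coefficient of t² is -1.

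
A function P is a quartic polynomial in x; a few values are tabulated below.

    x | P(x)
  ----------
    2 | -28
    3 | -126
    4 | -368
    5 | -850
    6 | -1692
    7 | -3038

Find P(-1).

First differences: -98, -242, -482, -842, -1346. Second differences: -144, -240, -360, -504. Third differences: -96, -120, -144. Fourth differences: -24, -24.
Level-4 differences are constant, so P has degree 4.
Fitting a degree-4 polynomial gives P(x) = -x^4 - 2x³ + x².
Then P(-1) = 2.

2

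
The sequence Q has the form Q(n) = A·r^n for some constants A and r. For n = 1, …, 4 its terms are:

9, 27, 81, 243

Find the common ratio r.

Consecutive ratio: 27/9 = 3, and 81/27 = 3, so r = 3.
Then A·3^1 = 9 gives A = 3, and Q(n) = 3·3^n.

3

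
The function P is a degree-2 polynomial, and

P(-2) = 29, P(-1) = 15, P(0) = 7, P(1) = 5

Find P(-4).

First differences: -14, -8, -2. Second differences: 6, 6.
Level-2 differences are constant, so P has degree 2.
Fitting a degree-2 polynomial gives P(k) = 3k² - 5k + 7.
Then P(-4) = 75.

75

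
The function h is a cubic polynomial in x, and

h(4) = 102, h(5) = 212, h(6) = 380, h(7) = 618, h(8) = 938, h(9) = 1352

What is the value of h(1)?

0

First differences: 110, 168, 238, 320, 414. Second differences: 58, 70, 82, 94. Third differences: 12, 12, 12.
Level-3 differences are constant, so h has degree 3.
Fitting a degree-3 polynomial gives h(x) = 2x³ - x² - 3x + 2.
Then h(1) = 0.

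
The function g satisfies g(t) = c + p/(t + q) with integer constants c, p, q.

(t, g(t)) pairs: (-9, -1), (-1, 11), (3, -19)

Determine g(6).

-10

(g(t) − c)(t + q) = p for each data point; the three points give a linear system in c and q, then p follows.
Solving: c = -4, q = -1, p = -30, so g(t) = -4 − 30/(t − 1).
Then g(6) = -4 − 30/5 = -10.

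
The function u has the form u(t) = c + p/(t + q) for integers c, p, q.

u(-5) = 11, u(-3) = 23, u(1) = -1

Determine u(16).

4

(u(t) − c)(t + q) = p for each data point; the three points give a linear system in c and q, then p follows.
Solving: c = 5, q = 2, p = -18, so u(t) = 5 − 18/(t + 2).
Then u(16) = 5 − 18/18 = 4.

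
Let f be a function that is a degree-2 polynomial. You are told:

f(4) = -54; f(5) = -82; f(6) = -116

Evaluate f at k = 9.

-254

Write f(k) = ak² + bk + c; the 3 given values yield a linear system in the 3 coefficients.
Solving, f(k) = -3k² - k - 2.
Then f(9) = -254.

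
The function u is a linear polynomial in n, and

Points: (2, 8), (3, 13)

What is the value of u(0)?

Write u(n) = an + b; the 2 given values yield a linear system in the 2 coefficients.
Solving, u(n) = 5n - 2.
Then u(0) = -2.

-2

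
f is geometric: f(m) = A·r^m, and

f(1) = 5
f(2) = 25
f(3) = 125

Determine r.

5

Consecutive ratio: 25/5 = 5, and 125/25 = 5, so r = 5.
Then A·5^1 = 5 gives A = 1, and f(m) = 1·5^m.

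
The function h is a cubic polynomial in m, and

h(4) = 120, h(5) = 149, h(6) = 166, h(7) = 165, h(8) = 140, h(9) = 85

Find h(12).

First differences: 29, 17, -1, -25, -55. Second differences: -12, -18, -24, -30. Third differences: -6, -6, -6.
Level-3 differences are constant, so h has degree 3.
Fitting a degree-3 polynomial gives h(m) = -m³ + 9m² + 9m + 4.
Then h(12) = -320.

-320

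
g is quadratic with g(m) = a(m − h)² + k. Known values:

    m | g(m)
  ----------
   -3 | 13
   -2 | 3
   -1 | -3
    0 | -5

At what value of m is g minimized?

First differences -10, -6, -2; second difference 4 = 2a, so a = 2.
Expanding, the m-coefficient is −2ah = -4h; matching it to the data gives h = 0, and then k = -5.
So g(m) = 2(m + 0)² − 5.
Hence h = 0.

0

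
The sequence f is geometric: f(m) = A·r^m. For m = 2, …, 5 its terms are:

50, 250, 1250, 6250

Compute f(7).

156250

Consecutive ratio: 250/50 = 5, and 1250/250 = 5, so r = 5.
Then A·5^2 = 50 gives A = 2, and f(m) = 2·5^m.
f(7) = 2·5^7 = 156250.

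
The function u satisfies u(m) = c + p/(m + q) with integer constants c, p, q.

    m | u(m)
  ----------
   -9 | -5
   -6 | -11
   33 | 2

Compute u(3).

(u(m) − c)(m + q) = p for each data point; the three points give a linear system in c and q, then p follows.
Solving: c = 1, q = 3, p = 36, so u(m) = 1 + 36/(m + 3).
Then u(3) = 1 + 36/6 = 7.

7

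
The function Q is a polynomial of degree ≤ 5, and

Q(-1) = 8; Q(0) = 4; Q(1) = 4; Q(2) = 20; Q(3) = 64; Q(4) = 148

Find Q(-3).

Write Q(x) = ax^5 + bx^4 + cx³ + dx² + ex + p; the 6 given values yield a linear system in the 6 coefficients.
Solving, the top 2 coefficients vanish, and Q(x) = 2x³ + 2x² - 4x + 4.
Then Q(-3) = -20.

-20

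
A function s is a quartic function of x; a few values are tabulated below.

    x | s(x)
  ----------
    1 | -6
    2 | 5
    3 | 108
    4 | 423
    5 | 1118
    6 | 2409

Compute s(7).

Write s(x) = ax^4 + bx³ + cx² + dx + e; the 6 given values yield a linear system in the 5 coefficients.
Solving, s(x) = 2x^4 - 4x² - 7x + 3.
Then s(7) = 4560.

4560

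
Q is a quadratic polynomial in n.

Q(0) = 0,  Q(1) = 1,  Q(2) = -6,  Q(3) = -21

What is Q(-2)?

Write Q(n) = an² + bn + c; the 4 given values yield a linear system in the 3 coefficients.
Solving, Q(n) = -4n² + 5n.
Then Q(-2) = -26.

-26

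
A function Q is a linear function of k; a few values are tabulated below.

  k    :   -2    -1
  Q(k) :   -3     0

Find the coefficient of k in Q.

Write Q(k) = ak + b; the 2 given values yield a linear system in the 2 coefficients.
Solving, Q(k) = 3k + 3.
The coefficient of k is 3.

3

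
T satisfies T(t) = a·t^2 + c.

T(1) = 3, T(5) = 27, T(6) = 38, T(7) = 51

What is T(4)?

From T(1) = 3 and T(5) = 27: 1a + c = 3 and 25a + c = 27.
Subtracting: 24a = 24, so a = 1; then c = 3 − 1·1 = 2.
So T(t) = 1t² + 2, and T(4) = 18.

18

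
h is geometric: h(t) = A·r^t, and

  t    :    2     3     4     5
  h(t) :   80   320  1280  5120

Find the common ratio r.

4

Consecutive ratio: 320/80 = 4, and 1280/320 = 4, so r = 4.
Then A·4^2 = 80 gives A = 5, and h(t) = 5·4^t.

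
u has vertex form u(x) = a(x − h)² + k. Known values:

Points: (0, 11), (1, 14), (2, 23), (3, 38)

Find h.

First differences 3, 9, 15; second difference 6 = 2a, so a = 3.
Expanding, the x-coefficient is −2ah = -6h; matching it to the data gives h = 0, and then k = 11.
So u(x) = 3(x + 0)² + 11.
Hence h = 0.

0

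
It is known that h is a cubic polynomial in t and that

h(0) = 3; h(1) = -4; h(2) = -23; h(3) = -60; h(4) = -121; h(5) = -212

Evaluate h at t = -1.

4

Write h(t) = at³ + bt² + ct + d; the 6 given values yield a linear system in the 4 coefficients.
Solving, h(t) = -t³ - 3t² - 3t + 3.
Then h(-1) = 4.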